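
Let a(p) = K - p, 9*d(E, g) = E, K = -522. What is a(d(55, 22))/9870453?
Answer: -4753/88834077 ≈ -5.3504e-5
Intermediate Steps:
d(E, g) = E/9
a(p) = -522 - p
a(d(55, 22))/9870453 = (-522 - 55/9)/9870453 = (-522 - 1*55/9)*(1/9870453) = (-522 - 55/9)*(1/9870453) = -4753/9*1/9870453 = -4753/88834077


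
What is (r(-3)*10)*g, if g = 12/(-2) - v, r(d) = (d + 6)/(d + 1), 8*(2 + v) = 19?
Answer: 765/8 ≈ 95.625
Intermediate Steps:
v = 3/8 (v = -2 + (1/8)*19 = -2 + 19/8 = 3/8 ≈ 0.37500)
r(d) = (6 + d)/(1 + d)
g = -51/8 (g = 12/(-2) - 1*3/8 = 12*(-1/2) - 3/8 = -6 - 3/8 = -51/8 ≈ -6.3750)
(r(-3)*10)*g = (((6 - 3)/(1 - 3))*10)*(-51/8) = ((3/(-2))*10)*(-51/8) = (-1/2*3*10)*(-51/8) = -3/2*10*(-51/8) = -15*(-51/8) = 765/8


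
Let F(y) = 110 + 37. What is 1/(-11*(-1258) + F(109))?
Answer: 1/13985 ≈ 7.1505e-5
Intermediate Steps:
F(y) = 147
1/(-11*(-1258) + F(109)) = 1/(-11*(-1258) + 147) = 1/(13838 + 147) = 1/13985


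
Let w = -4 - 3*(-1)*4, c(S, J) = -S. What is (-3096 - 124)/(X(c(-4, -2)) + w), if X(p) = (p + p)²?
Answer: -805/18 ≈ -44.722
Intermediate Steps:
w = 8 (w = -4 + 3*4 = -4 + 12 = 8)
X(p) = 4*p² (X(p) = (2*p)² = 4*p²)
(-3096 - 124)/(X(c(-4, -2)) + w) = (-3096 - 124)/(4*(-1*(-4))² + 8) = -3220/(4*4² + 8) = -3220/(4*16 + 8) = -3220/(64 + 8) = -3220/72 = -3220*1/72 = -805/18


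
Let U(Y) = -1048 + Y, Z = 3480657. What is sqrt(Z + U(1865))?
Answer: sqrt(3481474) ≈ 1865.9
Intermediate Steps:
sqrt(Z + U(1865)) = sqrt(3480657 + (-1048 + 1865)) = sqrt(3480657 + 817) = sqrt(3481474)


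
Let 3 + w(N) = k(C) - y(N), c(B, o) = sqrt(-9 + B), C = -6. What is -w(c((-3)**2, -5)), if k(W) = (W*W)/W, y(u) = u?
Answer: 9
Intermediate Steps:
k(W) = W (k(W) = W**2/W = W)
w(N) = -9 - N (w(N) = -3 + (-6 - N) = -9 - N)
-w(c((-3)**2, -5)) = -(-9 - sqrt(-9 + (-3)**2)) = -(-9 - sqrt(-9 + 9)) = -(-9 - sqrt(0)) = -(-9 - 1*0) = -(-9 + 0) = -1*(-9) = 9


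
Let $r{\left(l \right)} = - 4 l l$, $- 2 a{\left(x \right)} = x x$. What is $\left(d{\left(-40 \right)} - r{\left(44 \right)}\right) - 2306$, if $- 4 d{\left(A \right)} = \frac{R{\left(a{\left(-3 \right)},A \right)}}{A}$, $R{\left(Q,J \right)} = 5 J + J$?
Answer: $\frac{10873}{2} \approx 5436.5$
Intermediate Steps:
$a{\left(x \right)} = - \frac{x^{2}}{2}$ ($a{\left(x \right)} = - \frac{x x}{2} = - \frac{x^{2}}{2}$)
$R{\left(Q,J \right)} = 6 J$
$r{\left(l \right)} = - 4 l^{2}$
$d{\left(A \right)} = - \frac{3}{2}$ ($d{\left(A \right)} = - \frac{6 A \frac{1}{A}}{4} = \left(- \frac{1}{4}\right) 6 = - \frac{3}{2}$)
$\left(d{\left(-40 \right)} - r{\left(44 \right)}\right) - 2306 = \left(- \frac{3}{2} - - 4 \cdot 44^{2}\right) - 2306 = \left(- \frac{3}{2} - \left(-4\right) 1936\right) - 2306 = \left(- \frac{3}{2} - -7744\right) - 2306 = \left(- \frac{3}{2} + 7744\right) - 2306 = \frac{15485}{2} - 2306 = \frac{10873}{2}$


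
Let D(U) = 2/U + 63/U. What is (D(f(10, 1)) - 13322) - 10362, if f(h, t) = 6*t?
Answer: -142039/6 ≈ -23673.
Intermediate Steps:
D(U) = 65/U
(D(f(10, 1)) - 13322) - 10362 = (65/((6*1)) - 13322) - 10362 = (65/6 - 13322) - 10362 = -79867/6 - 10362 = -142039/6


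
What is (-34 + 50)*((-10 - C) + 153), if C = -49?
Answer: 3072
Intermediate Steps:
(-34 + 50)*((-10 - C) + 153) = (-34 + 50)*((-10 - 1*(-49)) + 153) = 16*((-10 + 49) + 153) = 16*(39 + 153) = 16*192 = 3072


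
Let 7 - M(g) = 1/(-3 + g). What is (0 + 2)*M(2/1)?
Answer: 16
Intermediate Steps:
M(g) = 7 - 1/(-3 + g)
(0 + 2)*M(2/1) = (0 + 2)*((-22 + 7*(2/1))/(-3 + 2/1)) = 2*((-22 + 7*(2*1))/(-3 + 2*1)) = 2*((-22 + 7*2)/(-3 + 2)) = 2*((-22 + 14)/(-1)) = 2*(-1*(-8)) = 2*8 = 16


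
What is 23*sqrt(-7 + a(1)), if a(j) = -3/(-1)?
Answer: 46*I ≈ 46.0*I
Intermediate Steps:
a(j) = 3 (a(j) = -3*(-1) = 3)
23*sqrt(-7 + a(1)) = 23*sqrt(-7 + 3) = 23*sqrt(-4) = 23*(2*I) = 46*I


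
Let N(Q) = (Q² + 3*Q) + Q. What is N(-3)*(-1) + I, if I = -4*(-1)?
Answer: 7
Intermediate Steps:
I = 4
N(Q) = Q² + 4*Q
N(-3)*(-1) + I = -3*(4 - 3)*(-1) + 4 = -3*1*(-1) + 4 = -3*(-1) + 4 = 3 + 4 = 7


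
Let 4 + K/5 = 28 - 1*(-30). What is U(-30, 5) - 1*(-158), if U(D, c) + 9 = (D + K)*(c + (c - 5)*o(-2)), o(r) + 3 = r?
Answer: 1349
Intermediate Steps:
o(r) = -3 + r
K = 270 (K = -20 + 5*(28 - 1*(-30)) = -20 + 5*(28 + 30) = -20 + 5*58 = -20 + 290 = 270)
U(D, c) = -9 + (25 - 4*c)*(270 + D) (U(D, c) = -9 + (D + 270)*(c + (c - 5)*(-3 - 2)) = -9 + (270 + D)*(c + (-5 + c)*(-5)) = -9 + (270 + D)*(c + (25 - 5*c)) = -9 + (270 + D)*(25 - 4*c) = -9 + (25 - 4*c)*(270 + D))
U(-30, 5) - 1*(-158) = (6741 - 1080*5 + 25*(-30) - 4*(-30)*5) - 1*(-158) = (6741 - 5400 - 750 + 600) + 158 = 1191 + 158 = 1349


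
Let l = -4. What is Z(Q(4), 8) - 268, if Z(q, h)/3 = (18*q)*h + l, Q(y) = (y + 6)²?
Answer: 42920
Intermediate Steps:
Q(y) = (6 + y)²
Z(q, h) = -12 + 54*h*q (Z(q, h) = 3*((18*q)*h - 4) = 3*(18*h*q - 4) = 3*(-4 + 18*h*q) = -12 + 54*h*q)
Z(Q(4), 8) - 268 = (-12 + 54*8*(6 + 4)²) - 268 = (-12 + 54*8*10²) - 268 = (-12 + 54*8*100) - 268 = (-12 + 43200) - 268 = 43188 - 268 = 42920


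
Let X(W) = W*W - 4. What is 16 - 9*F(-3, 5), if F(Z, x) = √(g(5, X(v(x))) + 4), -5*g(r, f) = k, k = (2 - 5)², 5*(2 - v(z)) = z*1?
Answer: 16 - 9*√55/5 ≈ 2.6508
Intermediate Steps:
v(z) = 2 - z/5
X(W) = -4 + W² (X(W) = W² - 4 = -4 + W²)
k = 9 (k = (-3)² = 9)
g(r, f) = -9/5 (g(r, f) = -⅕*9 = -9/5)
F(Z, x) = √55/5 (F(Z, x) = √(-9/5 + 4) = √(11/5) = √55/5)
16 - 9*F(-3, 5) = 16 - 9*√55/5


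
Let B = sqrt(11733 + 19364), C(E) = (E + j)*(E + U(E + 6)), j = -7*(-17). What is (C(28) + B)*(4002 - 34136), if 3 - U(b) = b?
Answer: 13289094 - 331474*sqrt(257) ≈ 7.9752e+6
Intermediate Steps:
U(b) = 3 - b
j = 119
C(E) = -357 - 3*E (C(E) = (E + 119)*(E + (3 - (E + 6))) = (119 + E)*(E + (3 - (6 + E))) = (119 + E)*(E + (3 + (-6 - E))) = (119 + E)*(E + (-3 - E)) = (119 + E)*(-3) = -357 - 3*E)
B = 11*sqrt(257) (B = sqrt(31097) = 11*sqrt(257) ≈ 176.34)
(C(28) + B)*(4002 - 34136) = ((-357 - 3*28) + 11*sqrt(257))*(4002 - 34136) = ((-357 - 84) + 11*sqrt(257))*(-30134) = (-441 + 11*sqrt(257))*(-30134) = 13289094 - 331474*sqrt(257)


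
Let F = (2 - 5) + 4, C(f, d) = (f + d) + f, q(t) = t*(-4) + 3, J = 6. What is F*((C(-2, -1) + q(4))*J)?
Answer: -108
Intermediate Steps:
q(t) = 3 - 4*t (q(t) = -4*t + 3 = 3 - 4*t)
C(f, d) = d + 2*f (C(f, d) = (d + f) + f = d + 2*f)
F = 1 (F = -3 + 4 = 1)
F*((C(-2, -1) + q(4))*J) = 1*(((-1 + 2*(-2)) + (3 - 4*4))*6) = 1*(((-1 - 4) + (3 - 16))*6) = 1*((-5 - 13)*6) = 1*(-18*6) = 1*(-108) = -108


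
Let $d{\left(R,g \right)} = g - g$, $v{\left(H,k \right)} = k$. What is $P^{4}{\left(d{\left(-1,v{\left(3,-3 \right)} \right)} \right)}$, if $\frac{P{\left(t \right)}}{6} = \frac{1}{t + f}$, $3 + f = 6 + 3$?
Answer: $1$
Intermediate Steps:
$d{\left(R,g \right)} = 0$
$f = 6$ ($f = -3 + \left(6 + 3\right) = -3 + 9 = 6$)
$P{\left(t \right)} = \frac{6}{6 + t}$ ($P{\left(t \right)} = \frac{6}{t + 6} = \frac{6}{6 + t}$)
$P^{4}{\left(d{\left(-1,v{\left(3,-3 \right)} \right)} \right)} = \left(\frac{6}{6 + 0}\right)^{4} = \left(\frac{6}{6}\right)^{4} = \left(6 \cdot \frac{1}{6}\right)^{4} = 1^{4} = 1$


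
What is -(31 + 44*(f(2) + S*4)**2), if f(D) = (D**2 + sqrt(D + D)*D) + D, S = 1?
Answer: -8655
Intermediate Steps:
f(D) = D + D**2 + sqrt(2)*D**(3/2) (f(D) = (D**2 + sqrt(2*D)*D) + D = (D**2 + (sqrt(2)*sqrt(D))*D) + D = (D**2 + sqrt(2)*D**(3/2)) + D = D + D**2 + sqrt(2)*D**(3/2))
-(31 + 44*(f(2) + S*4)**2) = -(31 + 44*((2 + 2**2 + sqrt(2)*2**(3/2)) + 1*4)**2) = -(31 + 44*((2 + 4 + sqrt(2)*(2*sqrt(2))) + 4)**2) = -(31 + 44*((2 + 4 + 4) + 4)**2) = -(31 + 44*(10 + 4)**2) = -(31 + 44*14**2) = -(31 + 44*196) = -(31 + 8624) = -1*8655 = -8655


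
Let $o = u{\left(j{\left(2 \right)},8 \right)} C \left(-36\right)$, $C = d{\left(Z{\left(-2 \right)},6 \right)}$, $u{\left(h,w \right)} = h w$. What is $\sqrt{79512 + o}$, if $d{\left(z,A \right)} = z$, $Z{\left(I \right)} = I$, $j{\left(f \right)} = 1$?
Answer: $2 \sqrt{20022} \approx 283.0$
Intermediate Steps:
$C = -2$
$o = 576$ ($o = 1 \cdot 8 \left(-2\right) \left(-36\right) = 8 \left(-2\right) \left(-36\right) = \left(-16\right) \left(-36\right) = 576$)
$\sqrt{79512 + o} = \sqrt{79512 + 576} = \sqrt{80088} = 2 \sqrt{20022}$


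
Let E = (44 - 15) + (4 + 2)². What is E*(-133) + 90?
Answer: -8555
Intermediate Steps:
E = 65 (E = 29 + 6² = 29 + 36 = 65)
E*(-133) + 90 = 65*(-133) + 90 = -8645 + 90 = -8555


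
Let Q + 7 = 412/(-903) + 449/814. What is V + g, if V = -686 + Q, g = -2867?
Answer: -2616679441/735042 ≈ -3559.9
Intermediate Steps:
Q = -5075215/735042 (Q = -7 + (412/(-903) + 449/814) = -7 + (412*(-1/903) + 449*(1/814)) = -7 + (-412/903 + 449/814) = -7 + 70079/735042 = -5075215/735042 ≈ -6.9047)
V = -509314027/735042 (V = -686 - 5075215/735042 = -509314027/735042 ≈ -692.90)
V + g = -509314027/735042 - 2867 = -2616679441/735042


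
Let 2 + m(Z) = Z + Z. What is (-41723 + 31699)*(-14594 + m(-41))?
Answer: 147132272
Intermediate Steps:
m(Z) = -2 + 2*Z (m(Z) = -2 + (Z + Z) = -2 + 2*Z)
(-41723 + 31699)*(-14594 + m(-41)) = (-41723 + 31699)*(-14594 + (-2 + 2*(-41))) = -10024*(-14594 + (-2 - 82)) = -10024*(-14594 - 84) = -10024*(-14678) = 147132272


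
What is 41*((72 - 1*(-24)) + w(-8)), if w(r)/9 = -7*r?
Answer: 24600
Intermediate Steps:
w(r) = -63*r (w(r) = 9*(-7*r) = -63*r)
41*((72 - 1*(-24)) + w(-8)) = 41*((72 - 1*(-24)) - 63*(-8)) = 41*((72 + 24) + 504) = 41*(96 + 504) = 41*600 = 24600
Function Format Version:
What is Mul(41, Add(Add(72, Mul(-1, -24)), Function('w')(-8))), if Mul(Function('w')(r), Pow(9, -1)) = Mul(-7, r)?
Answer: 24600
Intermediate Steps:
Function('w')(r) = Mul(-63, r) (Function('w')(r) = Mul(9, Mul(-7, r)) = Mul(-63, r))
Mul(41, Add(Add(72, Mul(-1, -24)), Function('w')(-8))) = Mul(41, Add(Add(72, Mul(-1, -24)), Mul(-63, -8))) = Mul(41, Add(Add(72, 24), 504)) = Mul(41, Add(96, 504)) = Mul(41, 600) = 24600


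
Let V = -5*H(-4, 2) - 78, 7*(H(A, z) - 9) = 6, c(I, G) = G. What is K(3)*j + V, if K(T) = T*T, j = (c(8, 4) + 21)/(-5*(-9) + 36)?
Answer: -7844/63 ≈ -124.51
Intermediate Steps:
H(A, z) = 69/7 (H(A, z) = 9 + (⅐)*6 = 9 + 6/7 = 69/7)
j = 25/81 (j = (4 + 21)/(-5*(-9) + 36) = 25/(45 + 36) = 25/81 ≈ 0.30864)
K(T) = T²
V = -891/7 (V = -5*69/7 - 78 = -345/7 - 78 = -891/7 ≈ -127.29)
K(3)*j + V = 3²*(25/81) - 891/7 = 9*(25/81) - 891/7 = 25/9 - 891/7 = -7844/63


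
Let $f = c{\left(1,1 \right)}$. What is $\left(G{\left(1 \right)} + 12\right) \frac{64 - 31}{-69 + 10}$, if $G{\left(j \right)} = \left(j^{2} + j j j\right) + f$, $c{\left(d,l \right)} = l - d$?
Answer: $- \frac{462}{59} \approx -7.8305$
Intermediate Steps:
$f = 0$ ($f = 1 - 1 = 0$)
$G{\left(j \right)} = j^{2} + j^{3}$ ($G{\left(j \right)} = \left(j^{2} + j j j\right) + 0 = \left(j^{2} + j^{2} j\right) + 0 = \left(j^{2} + j^{3}\right) + 0 = j^{2} + j^{3}$)
$\left(G{\left(1 \right)} + 12\right) \frac{64 - 31}{-69 + 10} = \left(1^{2} \left(1 + 1\right) + 12\right) \frac{64 - 31}{-69 + 10} = \left(1 \cdot 2 + 12\right) \frac{33}{-59} = \left(2 + 12\right) 33 \left(- \frac{1}{59}\right) = 14 \left(- \frac{33}{59}\right) = - \frac{462}{59}$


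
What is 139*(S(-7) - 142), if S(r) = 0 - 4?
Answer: -20294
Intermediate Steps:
S(r) = -4
139*(S(-7) - 142) = 139*(-4 - 142) = 139*(-146) = -20294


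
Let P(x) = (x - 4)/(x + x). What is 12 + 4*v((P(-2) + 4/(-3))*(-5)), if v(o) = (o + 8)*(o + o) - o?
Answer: -292/9 ≈ -32.444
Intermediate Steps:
P(x) = (-4 + x)/(2*x) (P(x) = (-4 + x)/((2*x)) = (-4 + x)*(1/(2*x)) = (-4 + x)/(2*x))
v(o) = -o + 2*o*(8 + o) (v(o) = (8 + o)*(2*o) - o = 2*o*(8 + o) - o = -o + 2*o*(8 + o))
12 + 4*v((P(-2) + 4/(-3))*(-5)) = 12 + 4*((((1/2)*(-4 - 2)/(-2) + 4/(-3))*(-5))*(15 + 2*(((1/2)*(-4 - 2)/(-2) + 4/(-3))*(-5)))) = 12 + 4*((((1/2)*(-1/2)*(-6) + 4*(-1/3))*(-5))*(15 + 2*(((1/2)*(-1/2)*(-6) + 4*(-1/3))*(-5)))) = 12 + 4*(((3/2 - 4/3)*(-5))*(15 + 2*((3/2 - 4/3)*(-5)))) = 12 + 4*(((1/6)*(-5))*(15 + 2*((1/6)*(-5)))) = 12 + 4*(-5*(15 + 2*(-5/6))/6) = 12 + 4*(-5*(15 - 5/3)/6) = 12 + 4*(-5/6*40/3) = 12 + 4*(-100/9) = 12 - 400/9 = -292/9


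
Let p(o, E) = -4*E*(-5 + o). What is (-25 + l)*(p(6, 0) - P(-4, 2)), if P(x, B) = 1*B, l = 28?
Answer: -6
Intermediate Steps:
p(o, E) = -4*E*(-5 + o)
P(x, B) = B
(-25 + l)*(p(6, 0) - P(-4, 2)) = (-25 + 28)*(4*0*(5 - 1*6) - 1*2) = 3*(4*0*(5 - 6) - 2) = 3*(4*0*(-1) - 2) = 3*(0 - 2) = 3*(-2) = -6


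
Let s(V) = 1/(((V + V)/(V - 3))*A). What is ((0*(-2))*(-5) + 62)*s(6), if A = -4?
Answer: -31/8 ≈ -3.8750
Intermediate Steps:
s(V) = -(-3 + V)/(8*V) (s(V) = 1/(((V + V)/(V - 3))*(-4)) = 1/(((2*V)/(-3 + V))*(-4)) = 1/((2*V/(-3 + V))*(-4)) = 1/(-8*V/(-3 + V)) = -(-3 + V)/(8*V))
((0*(-2))*(-5) + 62)*s(6) = ((0*(-2))*(-5) + 62)*((⅛)*(3 - 1*6)/6) = (0*(-5) + 62)*((⅛)*(⅙)*(3 - 6)) = (0 + 62)*((⅛)*(⅙)*(-3)) = 62*(-1/16) = -31/8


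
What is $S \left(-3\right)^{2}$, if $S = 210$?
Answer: $1890$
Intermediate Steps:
$S \left(-3\right)^{2} = 210 \left(-3\right)^{2} = 210 \cdot 9 = 1890$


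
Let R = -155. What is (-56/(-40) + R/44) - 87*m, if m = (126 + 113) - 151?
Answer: -1684787/220 ≈ -7658.1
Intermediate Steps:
m = 88 (m = 239 - 151 = 88)
(-56/(-40) + R/44) - 87*m = (-56/(-40) - 155/44) - 87*88 = (-56*(-1/40) - 155*1/44) - 7656 = (7/5 - 155/44) - 7656 = -467/220 - 7656 = -1684787/220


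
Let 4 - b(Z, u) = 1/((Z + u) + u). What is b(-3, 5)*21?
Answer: 81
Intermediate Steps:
b(Z, u) = 4 - 1/(Z + 2*u) (b(Z, u) = 4 - 1/((Z + u) + u) = 4 - 1/(Z + 2*u))
b(-3, 5)*21 = ((-1 + 4*(-3) + 8*5)/(-3 + 2*5))*21 = ((-1 - 12 + 40)/(-3 + 10))*21 = (27/7)*21 = 81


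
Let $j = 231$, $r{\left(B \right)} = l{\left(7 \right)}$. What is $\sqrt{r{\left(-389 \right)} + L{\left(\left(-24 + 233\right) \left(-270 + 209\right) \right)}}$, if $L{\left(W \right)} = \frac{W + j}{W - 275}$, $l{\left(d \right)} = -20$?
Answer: $\frac{17 i \sqrt{1443}}{148} \approx 4.3633 i$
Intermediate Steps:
$r{\left(B \right)} = -20$
$L{\left(W \right)} = \frac{231 + W}{-275 + W}$ ($L{\left(W \right)} = \frac{W + 231}{W - 275} = \frac{231 + W}{-275 + W}$)
$\sqrt{r{\left(-389 \right)} + L{\left(\left(-24 + 233\right) \left(-270 + 209\right) \right)}} = \sqrt{-20 + \frac{231 + \left(-24 + 233\right) \left(-270 + 209\right)}{-275 + \left(-24 + 233\right) \left(-270 + 209\right)}} = \sqrt{-20 + \frac{231 + 209 \left(-61\right)}{-275 + 209 \left(-61\right)}} = \sqrt{-20 + \frac{231 - 12749}{-275 - 12749}} = \sqrt{-20 + \frac{1}{-13024} \left(-12518\right)} = \sqrt{-20 - - \frac{569}{592}} = \sqrt{-20 + \frac{569}{592}} = \sqrt{- \frac{11271}{592}} = \frac{17 i \sqrt{1443}}{148}$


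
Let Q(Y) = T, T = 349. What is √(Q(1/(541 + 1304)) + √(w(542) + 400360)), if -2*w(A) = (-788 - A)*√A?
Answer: √(349 + √5*√(80072 + 133*√542)) ≈ 31.526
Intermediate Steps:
w(A) = -√A*(-788 - A)/2 (w(A) = -(-788 - A)*√A/2 = -√A*(-788 - A)/2)
Q(Y) = 349
√(Q(1/(541 + 1304)) + √(w(542) + 400360)) = √(349 + √(√542*(788 + 542)/2 + 400360)) = √(349 + √((½)*√542*1330 + 400360)) = √(349 + √(665*√542 + 400360)) = √(349 + √(400360 + 665*√542))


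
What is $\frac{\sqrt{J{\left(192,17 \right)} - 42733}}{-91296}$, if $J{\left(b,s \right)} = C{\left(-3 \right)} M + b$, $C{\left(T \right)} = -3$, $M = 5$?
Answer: $- \frac{i \sqrt{10639}}{45648} \approx - 0.0022596 i$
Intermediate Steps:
$J{\left(b,s \right)} = -15 + b$ ($J{\left(b,s \right)} = \left(-3\right) 5 + b = -15 + b$)
$\frac{\sqrt{J{\left(192,17 \right)} - 42733}}{-91296} = \frac{\sqrt{\left(-15 + 192\right) - 42733}}{-91296} = \sqrt{177 - 42733} \left(- \frac{1}{91296}\right) = \sqrt{-42556} \left(- \frac{1}{91296}\right) = 2 i \sqrt{10639} \left(- \frac{1}{91296}\right) = - \frac{i \sqrt{10639}}{45648}$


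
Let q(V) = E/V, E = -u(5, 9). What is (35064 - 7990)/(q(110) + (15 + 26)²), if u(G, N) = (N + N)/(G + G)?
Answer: 14890700/924541 ≈ 16.106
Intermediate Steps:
u(G, N) = N/G (u(G, N) = (2*N)/((2*G)) = (2*N)*(1/(2*G)) = N/G)
E = -9/5 ≈ -1.8000
q(V) = -9/(5*V)
(35064 - 7990)/(q(110) + (15 + 26)²) = (35064 - 7990)/(-9/5/110 + (15 + 26)²) = 27074/(-9/5*1/110 + 41²) = 27074/(-9/550 + 1681) = 27074/(924541/550) = 27074*(550/924541) = 14890700/924541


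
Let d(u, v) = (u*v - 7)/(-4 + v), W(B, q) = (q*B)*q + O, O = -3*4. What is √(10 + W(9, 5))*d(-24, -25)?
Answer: -593*√223/29 ≈ -305.36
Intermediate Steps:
O = -12
W(B, q) = -12 + B*q² (W(B, q) = (q*B)*q - 12 = (B*q)*q - 12 = B*q² - 12 = -12 + B*q²)
d(u, v) = (-7 + u*v)/(-4 + v)
√(10 + W(9, 5))*d(-24, -25) = √(10 + (-12 + 9*5²))*((-7 - 24*(-25))/(-4 - 25)) = √(10 + (-12 + 9*25))*((-7 + 600)/(-29)) = √(10 + (-12 + 225))*(-1/29*593) = √(10 + 213)*(-593/29) = √223*(-593/29) = -593*√223/29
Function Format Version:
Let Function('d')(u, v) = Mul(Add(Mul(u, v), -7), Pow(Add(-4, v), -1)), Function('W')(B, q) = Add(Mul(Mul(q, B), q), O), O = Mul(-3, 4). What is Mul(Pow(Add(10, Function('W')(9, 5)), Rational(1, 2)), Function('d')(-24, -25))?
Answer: Mul(Rational(-593, 29), Pow(223, Rational(1, 2))) ≈ -305.36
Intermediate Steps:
O = -12
Function('W')(B, q) = Add(-12, Mul(B, Pow(q, 2))) (Function('W')(B, q) = Add(Mul(Mul(q, B), q), -12) = Add(Mul(Mul(B, q), q), -12) = Add(Mul(B, Pow(q, 2)), -12) = Add(-12, Mul(B, Pow(q, 2))))
Function('d')(u, v) = Mul(Pow(Add(-4, v), -1), Add(-7, Mul(u, v))) (Function('d')(u, v) = Mul(Add(-7, Mul(u, v)), Pow(Add(-4, v), -1)) = Mul(Pow(Add(-4, v), -1), Add(-7, Mul(u, v))))
Mul(Pow(Add(10, Function('W')(9, 5)), Rational(1, 2)), Function('d')(-24, -25)) = Mul(Pow(Add(10, Add(-12, Mul(9, Pow(5, 2)))), Rational(1, 2)), Mul(Pow(Add(-4, -25), -1), Add(-7, Mul(-24, -25)))) = Mul(Pow(Add(10, Add(-12, Mul(9, 25))), Rational(1, 2)), Mul(Pow(-29, -1), Add(-7, 600))) = Mul(Pow(Add(10, Add(-12, 225)), Rational(1, 2)), Mul(Rational(-1, 29), 593)) = Mul(Pow(Add(10, 213), Rational(1, 2)), Rational(-593, 29)) = Mul(Pow(223, Rational(1, 2)), Rational(-593, 29)) = Mul(Rational(-593, 29), Pow(223, Rational(1, 2)))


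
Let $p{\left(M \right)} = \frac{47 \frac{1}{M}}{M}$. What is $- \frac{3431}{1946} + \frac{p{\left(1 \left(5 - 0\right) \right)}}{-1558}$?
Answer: $- \frac{33432228}{18949175} \approx -1.7643$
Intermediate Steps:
$p{\left(M \right)} = \frac{47}{M^{2}}$
$- \frac{3431}{1946} + \frac{p{\left(1 \left(5 - 0\right) \right)}}{-1558} = - \frac{3431}{1946} + \frac{47 \frac{1}{\left(5 - 0\right)^{2}}}{-1558} = \left(-3431\right) \frac{1}{1946} + \frac{47}{\left(5 + \left(-4 + 4\right)\right)^{2}} \left(- \frac{1}{1558}\right) = - \frac{3431}{1946} + \frac{47}{\left(5 + 0\right)^{2}} \left(- \frac{1}{1558}\right) = - \frac{3431}{1946} + \frac{47}{25} \left(- \frac{1}{1558}\right) = - \frac{3431}{1946} - \frac{47}{38950} = - \frac{33432228}{18949175}$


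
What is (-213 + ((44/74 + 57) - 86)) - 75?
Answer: -11707/37 ≈ -316.41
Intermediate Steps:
(-213 + ((44/74 + 57) - 86)) - 75 = (-213 + ((44*(1/74) + 57) - 86)) - 75 = (-213 + ((22/37 + 57) - 86)) - 75 = (-213 + (2131/37 - 86)) - 75 = (-213 - 1051/37) - 75 = -8932/37 - 75 = -11707/37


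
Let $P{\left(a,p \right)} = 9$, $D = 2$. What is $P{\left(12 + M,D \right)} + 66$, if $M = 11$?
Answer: $75$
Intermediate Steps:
$P{\left(12 + M,D \right)} + 66 = 9 + 66 = 75$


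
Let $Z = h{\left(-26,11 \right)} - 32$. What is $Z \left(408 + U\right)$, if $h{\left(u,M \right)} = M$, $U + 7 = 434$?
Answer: $-17535$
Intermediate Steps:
$U = 427$ ($U = -7 + 434 = 427$)
$Z = -21$ ($Z = 11 - 32 = -21$)
$Z \left(408 + U\right) = - 21 \left(408 + 427\right) = \left(-21\right) 835 = -17535$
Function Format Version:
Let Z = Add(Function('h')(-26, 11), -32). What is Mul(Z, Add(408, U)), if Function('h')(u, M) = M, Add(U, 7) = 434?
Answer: -17535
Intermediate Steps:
U = 427 (U = Add(-7, 434) = 427)
Z = -21 (Z = Add(11, -32) = -21)
Mul(Z, Add(408, U)) = Mul(-21, Add(408, 427)) = Mul(-21, 835) = -17535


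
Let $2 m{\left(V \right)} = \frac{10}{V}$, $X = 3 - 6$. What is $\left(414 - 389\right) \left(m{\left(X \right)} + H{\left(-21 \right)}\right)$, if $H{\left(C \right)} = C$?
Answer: $- \frac{1700}{3} \approx -566.67$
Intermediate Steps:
$X = -3$ ($X = 3 - 6 = -3$)
$m{\left(V \right)} = \frac{5}{V}$ ($m{\left(V \right)} = \frac{10 \frac{1}{V}}{2} = \frac{5}{V}$)
$\left(414 - 389\right) \left(m{\left(X \right)} + H{\left(-21 \right)}\right) = \left(414 - 389\right) \left(\frac{5}{-3} - 21\right) = 25 \left(5 \left(- \frac{1}{3}\right) - 21\right) = 25 \left(- \frac{5}{3} - 21\right) = 25 \left(- \frac{68}{3}\right) = - \frac{1700}{3}$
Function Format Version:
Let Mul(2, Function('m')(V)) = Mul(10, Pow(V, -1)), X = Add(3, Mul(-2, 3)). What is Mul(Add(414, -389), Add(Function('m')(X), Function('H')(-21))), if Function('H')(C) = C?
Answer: Rational(-1700, 3) ≈ -566.67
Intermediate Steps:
X = -3 (X = Add(3, -6) = -3)
Function('m')(V) = Mul(5, Pow(V, -1)) (Function('m')(V) = Mul(Rational(1, 2), Mul(10, Pow(V, -1))) = Mul(5, Pow(V, -1)))
Mul(Add(414, -389), Add(Function('m')(X), Function('H')(-21))) = Mul(Add(414, -389), Add(Mul(5, Pow(-3, -1)), -21)) = Mul(25, Add(Mul(5, Rational(-1, 3)), -21)) = Mul(25, Add(Rational(-5, 3), -21)) = Mul(25, Rational(-68, 3)) = Rational(-1700, 3)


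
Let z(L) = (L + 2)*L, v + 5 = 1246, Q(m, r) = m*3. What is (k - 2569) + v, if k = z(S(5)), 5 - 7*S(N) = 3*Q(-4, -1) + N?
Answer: -63272/49 ≈ -1291.3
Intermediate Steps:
Q(m, r) = 3*m
S(N) = 41/7 - N/7 (S(N) = 5/7 - (3*(3*(-4)) + N)/7 = 5/7 - (3*(-12) + N)/7 = 5/7 - (-36 + N)/7 = 5/7 + (36/7 - N/7) = 41/7 - N/7)
v = 1241 (v = -5 + 1246 = 1241)
z(L) = L*(2 + L) (z(L) = (2 + L)*L = L*(2 + L))
k = 1800/49 (k = (41/7 - 1/7*5)*(2 + (41/7 - 1/7*5)) = (41/7 - 5/7)*(2 + (41/7 - 5/7)) = 36*(2 + 36/7)/7 = (36/7)*(50/7) = 1800/49 ≈ 36.735)
(k - 2569) + v = (1800/49 - 2569) + 1241 = -124081/49 + 1241 = -63272/49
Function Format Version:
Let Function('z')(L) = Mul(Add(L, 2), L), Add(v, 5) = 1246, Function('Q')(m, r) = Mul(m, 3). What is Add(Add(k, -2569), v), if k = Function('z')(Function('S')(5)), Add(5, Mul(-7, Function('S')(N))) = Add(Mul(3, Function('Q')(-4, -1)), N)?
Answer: Rational(-63272, 49) ≈ -1291.3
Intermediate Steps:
Function('Q')(m, r) = Mul(3, m)
Function('S')(N) = Add(Rational(41, 7), Mul(Rational(-1, 7), N)) (Function('S')(N) = Add(Rational(5, 7), Mul(Rational(-1, 7), Add(Mul(3, Mul(3, -4)), N))) = Add(Rational(5, 7), Mul(Rational(-1, 7), Add(Mul(3, -12), N))) = Add(Rational(5, 7), Mul(Rational(-1, 7), Add(-36, N))) = Add(Rational(5, 7), Add(Rational(36, 7), Mul(Rational(-1, 7), N))) = Add(Rational(41, 7), Mul(Rational(-1, 7), N)))
v = 1241 (v = Add(-5, 1246) = 1241)
Function('z')(L) = Mul(L, Add(2, L)) (Function('z')(L) = Mul(Add(2, L), L) = Mul(L, Add(2, L)))
k = Rational(1800, 49) (k = Mul(Add(Rational(41, 7), Mul(Rational(-1, 7), 5)), Add(2, Add(Rational(41, 7), Mul(Rational(-1, 7), 5)))) = Mul(Add(Rational(41, 7), Rational(-5, 7)), Add(2, Add(Rational(41, 7), Rational(-5, 7)))) = Mul(Rational(36, 7), Add(2, Rational(36, 7))) = Mul(Rational(36, 7), Rational(50, 7)) = Rational(1800, 49) ≈ 36.735)
Add(Add(k, -2569), v) = Add(Add(Rational(1800, 49), -2569), 1241) = Add(Rational(-124081, 49), 1241) = Rational(-63272, 49)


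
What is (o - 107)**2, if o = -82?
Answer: 35721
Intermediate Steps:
(o - 107)**2 = (-82 - 107)**2 = (-189)**2 = 35721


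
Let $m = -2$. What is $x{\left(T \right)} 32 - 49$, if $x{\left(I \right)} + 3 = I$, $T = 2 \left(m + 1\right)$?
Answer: $-209$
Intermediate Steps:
$T = -2$ ($T = 2 \left(-2 + 1\right) = 2 \left(-1\right) = -2$)
$x{\left(I \right)} = -3 + I$
$x{\left(T \right)} 32 - 49 = \left(-3 - 2\right) 32 - 49 = \left(-5\right) 32 - 49 = -160 - 49 = -209$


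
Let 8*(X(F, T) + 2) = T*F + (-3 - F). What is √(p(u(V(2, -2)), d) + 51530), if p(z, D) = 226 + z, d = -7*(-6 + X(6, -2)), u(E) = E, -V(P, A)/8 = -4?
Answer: 22*√107 ≈ 227.57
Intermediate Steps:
V(P, A) = 32 (V(P, A) = -8*(-4) = 32)
X(F, T) = -19/8 - F/8 + F*T/8 (X(F, T) = -2 + (T*F + (-3 - F))/8 = -2 + (F*T + (-3 - F))/8 = -2 + (-3 - F + F*T)/8 = -2 + (-3/8 - F/8 + F*T/8) = -19/8 - F/8 + F*T/8)
d = 595/8 (d = -7*(-6 + (-19/8 - ⅛*6 + (⅛)*6*(-2))) = -7*(-6 + (-19/8 - ¾ - 3/2)) = -7*(-6 - 37/8) = -7*(-85/8) = 595/8 ≈ 74.375)
√(p(u(V(2, -2)), d) + 51530) = √((226 + 32) + 51530) = √(258 + 51530) = √51788 = 22*√107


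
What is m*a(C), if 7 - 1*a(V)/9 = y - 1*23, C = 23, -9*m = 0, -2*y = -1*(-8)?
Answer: 0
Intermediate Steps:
y = -4 (y = -(-1)*(-8)/2 = -½*8 = -4)
m = 0 (m = -⅑*0 = 0)
a(V) = 306 (a(V) = 63 - 9*(-4 - 1*23) = 63 - 9*(-4 - 23) = 63 - 9*(-27) = 63 + 243 = 306)
m*a(C) = 0*306 = 0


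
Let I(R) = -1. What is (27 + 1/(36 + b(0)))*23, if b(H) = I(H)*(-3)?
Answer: 24242/39 ≈ 621.59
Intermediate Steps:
b(H) = 3 (b(H) = -1*(-3) = 3)
(27 + 1/(36 + b(0)))*23 = (27 + 1/(36 + 3))*23 = (27 + 1/39)*23 = (1054/39)*23 = 24242/39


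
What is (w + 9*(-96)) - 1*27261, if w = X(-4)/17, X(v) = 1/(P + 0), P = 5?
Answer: -2390624/85 ≈ -28125.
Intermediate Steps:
X(v) = ⅕ (X(v) = 1/(5 + 0) = 1/5 = ⅕)
w = 1/85 (w = (⅕)/17 = (⅕)*(1/17) = 1/85 ≈ 0.011765)
(w + 9*(-96)) - 1*27261 = (1/85 + 9*(-96)) - 1*27261 = (1/85 - 864) - 27261 = -73439/85 - 27261 = -2390624/85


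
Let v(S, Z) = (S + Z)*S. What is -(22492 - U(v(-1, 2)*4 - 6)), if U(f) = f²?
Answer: -22392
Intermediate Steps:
v(S, Z) = S*(S + Z)
-(22492 - U(v(-1, 2)*4 - 6)) = -(22492 - (-(-1 + 2)*4 - 6)²) = -(22492 - (-1*1*4 - 6)²) = -(22492 - (-1*4 - 6)²) = -(22492 - (-4 - 6)²) = -(22492 - 1*(-10)²) = -(22492 - 1*100) = -(22492 - 100) = -1*22392 = -22392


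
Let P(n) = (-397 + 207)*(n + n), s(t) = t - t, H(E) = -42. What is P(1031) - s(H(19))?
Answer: -391780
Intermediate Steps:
s(t) = 0
P(n) = -380*n
P(1031) - s(H(19)) = -380*1031 - 1*0 = -391780 + 0 = -391780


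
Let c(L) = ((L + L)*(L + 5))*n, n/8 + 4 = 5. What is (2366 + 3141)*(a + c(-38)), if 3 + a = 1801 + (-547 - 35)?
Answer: 117188960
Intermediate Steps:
n = 8 (n = -32 + 8*5 = -32 + 40 = 8)
a = 1216 (a = -3 + (1801 + (-547 - 35)) = -3 + (1801 - 582) = -3 + 1219 = 1216)
c(L) = 16*L*(5 + L) (c(L) = ((L + L)*(L + 5))*8 = ((2*L)*(5 + L))*8 = (2*L*(5 + L))*8 = 16*L*(5 + L))
(2366 + 3141)*(a + c(-38)) = (2366 + 3141)*(1216 + 16*(-38)*(5 - 38)) = 5507*(1216 + 16*(-38)*(-33)) = 5507*(1216 + 20064) = 5507*21280 = 117188960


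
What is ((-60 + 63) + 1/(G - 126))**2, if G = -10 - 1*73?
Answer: 391876/43681 ≈ 8.9713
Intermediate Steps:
G = -83 (G = -10 - 73 = -83)
((-60 + 63) + 1/(G - 126))**2 = ((-60 + 63) + 1/(-83 - 126))**2 = (3 + 1/(-209))**2 = (3 - 1/209)**2 = (626/209)**2 = 391876/43681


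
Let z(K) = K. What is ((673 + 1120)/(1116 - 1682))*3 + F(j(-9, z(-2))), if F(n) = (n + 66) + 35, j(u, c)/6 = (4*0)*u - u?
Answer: 82351/566 ≈ 145.50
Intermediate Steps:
j(u, c) = -6*u (j(u, c) = 6*((4*0)*u - u) = 6*(0*u - u) = 6*(0 - u) = 6*(-u) = -6*u)
F(n) = 101 + n (F(n) = (66 + n) + 35 = 101 + n)
((673 + 1120)/(1116 - 1682))*3 + F(j(-9, z(-2))) = ((673 + 1120)/(1116 - 1682))*3 + (101 - 6*(-9)) = (1793/(-566))*3 + (101 + 54) = (1793*(-1/566))*3 + 155 = -1793/566*3 + 155 = -5379/566 + 155 = 82351/566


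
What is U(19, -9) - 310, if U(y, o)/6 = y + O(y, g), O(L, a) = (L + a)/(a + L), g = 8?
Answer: -190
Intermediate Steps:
O(L, a) = 1 (O(L, a) = (L + a)/(L + a) = 1)
U(y, o) = 6 + 6*y (U(y, o) = 6*(y + 1) = 6*(1 + y) = 6 + 6*y)
U(19, -9) - 310 = (6 + 6*19) - 310 = (6 + 114) - 310 = 120 - 310 = -190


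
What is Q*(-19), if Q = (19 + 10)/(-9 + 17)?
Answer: -551/8 ≈ -68.875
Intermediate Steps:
Q = 29/8 ≈ 3.6250
Q*(-19) = (29/8)*(-19) = -551/8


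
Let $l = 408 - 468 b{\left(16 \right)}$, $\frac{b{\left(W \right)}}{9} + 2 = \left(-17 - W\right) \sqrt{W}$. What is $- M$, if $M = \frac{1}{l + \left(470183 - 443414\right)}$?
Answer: $- \frac{1}{591585} \approx -1.6904 \cdot 10^{-6}$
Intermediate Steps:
$b{\left(W \right)} = -18 + 9 \sqrt{W} \left(-17 - W\right)$ ($b{\left(W \right)} = -18 + 9 \left(-17 - W\right) \sqrt{W} = -18 + 9 \sqrt{W} \left(-17 - W\right)$)
$l = 564816$ ($l = 408 - 468 \left(-18 - 153 \sqrt{16} - 9 \cdot 16^{\frac{3}{2}}\right) = 408 - 468 \left(-18 - 612 - 576\right) = 408 - -564408 = 408 + 564408 = 564816$)
$M = \frac{1}{591585}$ ($M = \frac{1}{564816 + \left(470183 - 443414\right)} = \frac{1}{564816 + 26769} = \frac{1}{591585} \approx 1.6904 \cdot 10^{-6}$)
$- M = \left(-1\right) \frac{1}{591585} = - \frac{1}{591585}$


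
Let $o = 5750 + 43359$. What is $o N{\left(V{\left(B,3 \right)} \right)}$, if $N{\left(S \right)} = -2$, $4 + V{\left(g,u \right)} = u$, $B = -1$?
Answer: $-98218$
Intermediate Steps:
$V{\left(g,u \right)} = -4 + u$
$o = 49109$
$o N{\left(V{\left(B,3 \right)} \right)} = 49109 \left(-2\right) = -98218$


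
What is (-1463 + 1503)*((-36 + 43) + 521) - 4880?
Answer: 16240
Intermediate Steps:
(-1463 + 1503)*((-36 + 43) + 521) - 4880 = 40*(7 + 521) - 4880 = 40*528 - 4880 = 21120 - 4880 = 16240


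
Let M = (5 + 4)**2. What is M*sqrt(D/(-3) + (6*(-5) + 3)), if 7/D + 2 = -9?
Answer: 54*I*sqrt(7293)/11 ≈ 419.23*I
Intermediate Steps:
D = -7/11 (D = 7/(-2 - 9) = 7/(-11) = 7*(-1/11) = -7/11 ≈ -0.63636)
M = 81 (M = 9**2 = 81)
M*sqrt(D/(-3) + (6*(-5) + 3)) = 81*sqrt(-7/11/(-3) + (6*(-5) + 3)) = 81*sqrt(-7/11*(-1/3) + (-30 + 3)) = 81*sqrt(7/33 - 27) = 81*sqrt(-884/33) = 81*(2*I*sqrt(7293)/33) = 54*I*sqrt(7293)/11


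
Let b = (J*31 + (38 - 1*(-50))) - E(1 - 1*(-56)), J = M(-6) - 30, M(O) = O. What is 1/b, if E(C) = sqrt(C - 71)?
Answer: I/(sqrt(14) - 1028*I) ≈ -0.00097275 + 3.5406e-6*I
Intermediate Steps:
J = -36 (J = -6 - 30 = -36)
E(C) = sqrt(-71 + C)
b = -1028 - I*sqrt(14) (b = (-36*31 + (38 - 1*(-50))) - sqrt(-71 + (1 - 1*(-56))) = (-1116 + (38 + 50)) - sqrt(-71 + (1 + 56)) = (-1116 + 88) - sqrt(-71 + 57) = -1028 - sqrt(-14) = -1028 - I*sqrt(14) ≈ -1028.0 - 3.7417*I)
1/b = 1/(-1028 - I*sqrt(14))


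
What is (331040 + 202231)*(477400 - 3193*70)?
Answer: 135392174190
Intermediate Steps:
(331040 + 202231)*(477400 - 3193*70) = 533271*(477400 - 223510) = 533271*253890 = 135392174190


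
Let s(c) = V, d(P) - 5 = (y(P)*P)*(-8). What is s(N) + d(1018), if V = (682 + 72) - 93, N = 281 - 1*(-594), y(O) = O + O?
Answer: -16580518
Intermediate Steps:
y(O) = 2*O
d(P) = 5 - 16*P² (d(P) = 5 + ((2*P)*P)*(-8) = 5 + (2*P²)*(-8) = 5 - 16*P²)
N = 875 (N = 281 + 594 = 875)
V = 661 (V = 754 - 93 = 661)
s(c) = 661
s(N) + d(1018) = 661 + (5 - 16*1018²) = 661 + (5 - 16*1036324) = 661 + (5 - 16581184) = 661 - 16581179 = -16580518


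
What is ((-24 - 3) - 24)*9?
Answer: -459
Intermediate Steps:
((-24 - 3) - 24)*9 = (-27 - 24)*9 = -51*9 = -459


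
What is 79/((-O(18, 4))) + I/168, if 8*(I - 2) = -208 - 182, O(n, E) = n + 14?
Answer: -923/336 ≈ -2.7470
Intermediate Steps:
O(n, E) = 14 + n
I = -187/4 (I = 2 + (-208 - 182)/8 = 2 + (⅛)*(-390) = 2 - 195/4 = -187/4 ≈ -46.750)
79/((-O(18, 4))) + I/168 = 79/((-(14 + 18))) - 187/4/168 = 79/((-1*32)) - 187/4*1/168 = 79/(-32) - 187/672 = 79*(-1/32) - 187/672 = -79/32 - 187/672 = -923/336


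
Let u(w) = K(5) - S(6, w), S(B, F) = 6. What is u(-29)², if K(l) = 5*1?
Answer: 1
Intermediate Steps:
K(l) = 5
u(w) = -1 (u(w) = 5 - 1*6 = 5 - 6 = -1)
u(-29)² = (-1)² = 1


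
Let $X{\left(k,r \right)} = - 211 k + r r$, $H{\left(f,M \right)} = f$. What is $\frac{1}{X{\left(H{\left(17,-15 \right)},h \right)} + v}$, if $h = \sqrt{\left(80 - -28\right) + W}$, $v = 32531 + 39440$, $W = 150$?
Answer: $\frac{1}{68642} \approx 1.4568 \cdot 10^{-5}$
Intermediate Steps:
$v = 71971$
$h = \sqrt{258}$ ($h = \sqrt{\left(80 - -28\right) + 150} = \sqrt{\left(80 + 28\right) + 150} = \sqrt{108 + 150} = \sqrt{258} \approx 16.062$)
$X{\left(k,r \right)} = r^{2} - 211 k$ ($X{\left(k,r \right)} = - 211 k + r^{2} = r^{2} - 211 k$)
$\frac{1}{X{\left(H{\left(17,-15 \right)},h \right)} + v} = \frac{1}{\left(\left(\sqrt{258}\right)^{2} - 3587\right) + 71971} = \frac{1}{\left(258 - 3587\right) + 71971} = \frac{1}{-3329 + 71971} = \frac{1}{68642}$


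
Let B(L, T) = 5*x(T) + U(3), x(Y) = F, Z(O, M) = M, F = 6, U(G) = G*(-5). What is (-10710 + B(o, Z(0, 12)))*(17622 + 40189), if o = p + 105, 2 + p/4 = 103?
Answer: -618288645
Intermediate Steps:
U(G) = -5*G
p = 404 (p = -8 + 4*103 = -8 + 412 = 404)
x(Y) = 6
o = 509 (o = 404 + 105 = 509)
B(L, T) = 15 (B(L, T) = 5*6 - 5*3 = 30 - 15 = 15)
(-10710 + B(o, Z(0, 12)))*(17622 + 40189) = (-10710 + 15)*(17622 + 40189) = -10695*57811 = -618288645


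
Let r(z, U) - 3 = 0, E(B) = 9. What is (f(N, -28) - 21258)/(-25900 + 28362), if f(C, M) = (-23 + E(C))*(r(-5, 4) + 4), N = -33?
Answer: -10678/1231 ≈ -8.6743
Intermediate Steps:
r(z, U) = 3 (r(z, U) = 3 + 0 = 3)
f(C, M) = -98 (f(C, M) = (-23 + 9)*(3 + 4) = -14*7 = -98)
(f(N, -28) - 21258)/(-25900 + 28362) = (-98 - 21258)/(-25900 + 28362) = -21356/2462 = -21356*1/2462 = -10678/1231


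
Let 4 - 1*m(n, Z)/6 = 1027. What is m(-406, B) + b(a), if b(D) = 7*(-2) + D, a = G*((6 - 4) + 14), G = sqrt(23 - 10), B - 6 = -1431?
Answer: -6152 + 16*sqrt(13) ≈ -6094.3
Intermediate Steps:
B = -1425 (B = 6 - 1431 = -1425)
m(n, Z) = -6138 (m(n, Z) = 24 - 6*1027 = 24 - 6162 = -6138)
G = sqrt(13) ≈ 3.6056
a = 16*sqrt(13) (a = sqrt(13)*((6 - 4) + 14) = sqrt(13)*(2 + 14) = sqrt(13)*16 = 16*sqrt(13) ≈ 57.689)
b(D) = -14 + D
m(-406, B) + b(a) = -6138 + (-14 + 16*sqrt(13)) = -6152 + 16*sqrt(13)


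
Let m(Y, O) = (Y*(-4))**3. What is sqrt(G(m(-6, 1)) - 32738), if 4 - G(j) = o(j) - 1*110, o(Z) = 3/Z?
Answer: I*sqrt(300662786)/96 ≈ 180.62*I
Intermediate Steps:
m(Y, O) = -64*Y**3 (m(Y, O) = (-4*Y)**3 = -64*Y**3)
G(j) = 114 - 3/j (G(j) = 4 - (3/j - 1*110) = 4 - (3/j - 110) = 4 - (-110 + 3/j) = 4 + (110 - 3/j) = 114 - 3/j)
sqrt(G(m(-6, 1)) - 32738) = sqrt((114 - 3/((-64*(-6)**3))) - 32738) = sqrt((114 - 3/((-64*(-216)))) - 32738) = sqrt((114 - 3/13824) - 32738) = sqrt((114 - 3*1/13824) - 32738) = sqrt((114 - 1/4608) - 32738) = sqrt(525311/4608 - 32738) = sqrt(-150331393/4608) = I*sqrt(300662786)/96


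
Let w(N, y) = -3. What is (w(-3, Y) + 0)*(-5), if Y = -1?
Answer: 15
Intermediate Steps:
(w(-3, Y) + 0)*(-5) = (-3 + 0)*(-5) = -3*(-5) = 15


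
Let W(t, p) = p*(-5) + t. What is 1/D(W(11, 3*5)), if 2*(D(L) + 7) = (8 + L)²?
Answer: 1/1561 ≈ 0.00064061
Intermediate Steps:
W(t, p) = t - 5*p (W(t, p) = -5*p + t = t - 5*p)
D(L) = -7 + (8 + L)²/2
1/D(W(11, 3*5)) = 1/(-7 + (8 + (11 - 15*5))²/2) = 1/(-7 + (8 + (11 - 5*15))²/2) = 1/(-7 + (8 + (11 - 75))²/2) = 1/(-7 + (8 - 64)²/2) = 1/(-7 + (½)*(-56)²) = 1/(-7 + (½)*3136) = 1/(-7 + 1568) = 1/1561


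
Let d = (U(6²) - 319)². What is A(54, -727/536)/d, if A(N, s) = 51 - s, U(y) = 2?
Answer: 28063/53862104 ≈ 0.00052102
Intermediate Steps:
d = 100489 (d = (2 - 319)² = (-317)² = 100489)
A(54, -727/536)/d = (51 - (-727)/536)/100489 = (51 - (-727)/536)*(1/100489) = (51 - 1*(-727/536))*(1/100489) = (51 + 727/536)*(1/100489) = (28063/536)*(1/100489) = 28063/53862104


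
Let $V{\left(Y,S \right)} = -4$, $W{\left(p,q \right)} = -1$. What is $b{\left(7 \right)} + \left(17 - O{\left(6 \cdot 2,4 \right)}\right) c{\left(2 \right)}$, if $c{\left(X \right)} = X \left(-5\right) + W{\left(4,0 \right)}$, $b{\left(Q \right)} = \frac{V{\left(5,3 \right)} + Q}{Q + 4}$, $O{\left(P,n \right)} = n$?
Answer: $- \frac{1570}{11} \approx -142.73$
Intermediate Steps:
$b{\left(Q \right)} = \frac{-4 + Q}{4 + Q}$ ($b{\left(Q \right)} = \frac{-4 + Q}{Q + 4} = \frac{-4 + Q}{4 + Q}$)
$c{\left(X \right)} = -1 - 5 X$ ($c{\left(X \right)} = X \left(-5\right) - 1 = - 5 X - 1 = -1 - 5 X$)
$b{\left(7 \right)} + \left(17 - O{\left(6 \cdot 2,4 \right)}\right) c{\left(2 \right)} = \frac{-4 + 7}{4 + 7} + \left(17 - 4\right) \left(-1 - 10\right) = \frac{1}{11} \cdot 3 + \left(17 - 4\right) \left(-1 - 10\right) = \frac{1}{11} \cdot 3 + 13 \left(-11\right) = \frac{3}{11} - 143 = - \frac{1570}{11}$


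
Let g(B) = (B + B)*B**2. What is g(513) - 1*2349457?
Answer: 267661937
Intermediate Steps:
g(B) = 2*B**3 (g(B) = (2*B)*B**2 = 2*B**3)
g(513) - 1*2349457 = 2*513**3 - 1*2349457 = 2*135005697 - 2349457 = 270011394 - 2349457 = 267661937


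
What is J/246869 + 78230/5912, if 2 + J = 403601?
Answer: 1549902797/104249252 ≈ 14.867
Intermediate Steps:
J = 403599 (J = -2 + 403601 = 403599)
J/246869 + 78230/5912 = 403599/246869 + 78230/5912 = 403599*(1/246869) + 78230*(1/5912) = 57657/35267 + 39115/2956 = 1549902797/104249252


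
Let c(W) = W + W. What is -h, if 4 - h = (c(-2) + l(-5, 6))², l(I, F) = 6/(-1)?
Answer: 96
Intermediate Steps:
c(W) = 2*W
l(I, F) = -6 (l(I, F) = 6*(-1) = -6)
h = -96 (h = 4 - (2*(-2) - 6)² = 4 - (-4 - 6)² = 4 - 1*(-10)² = 4 - 1*100 = 4 - 100 = -96)
-h = -1*(-96) = 96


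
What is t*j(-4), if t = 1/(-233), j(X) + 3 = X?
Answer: 7/233 ≈ 0.030043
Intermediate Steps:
j(X) = -3 + X
t = -1/233 ≈ -0.0042918
t*j(-4) = -(-3 - 4)/233 = -1/233*(-7) = 7/233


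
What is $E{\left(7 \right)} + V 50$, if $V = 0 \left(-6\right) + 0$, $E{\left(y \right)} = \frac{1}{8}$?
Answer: $\frac{1}{8} \approx 0.125$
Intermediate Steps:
$E{\left(y \right)} = \frac{1}{8}$
$V = 0$ ($V = 0 + 0 = 0$)
$E{\left(7 \right)} + V 50 = \frac{1}{8} + 0 \cdot 50 = \frac{1}{8} + 0 = \frac{1}{8}$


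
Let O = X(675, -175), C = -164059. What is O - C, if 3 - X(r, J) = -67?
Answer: 164129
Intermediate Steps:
X(r, J) = 70 (X(r, J) = 3 - 1*(-67) = 3 + 67 = 70)
O = 70
O - C = 70 - 1*(-164059) = 70 + 164059 = 164129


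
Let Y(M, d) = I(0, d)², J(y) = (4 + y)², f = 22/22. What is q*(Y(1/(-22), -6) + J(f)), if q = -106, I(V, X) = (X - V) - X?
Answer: -2650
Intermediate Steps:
I(V, X) = -V
f = 1 (f = 22*(1/22) = 1)
Y(M, d) = 0 (Y(M, d) = (-1*0)² = 0² = 0)
q*(Y(1/(-22), -6) + J(f)) = -106*(0 + (4 + 1)²) = -106*(0 + 5²) = -106*(0 + 25) = -106*25 = -2650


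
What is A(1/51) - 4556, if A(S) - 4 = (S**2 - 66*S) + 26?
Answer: -11775491/2601 ≈ -4527.3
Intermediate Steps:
A(S) = 30 + S**2 - 66*S (A(S) = 4 + ((S**2 - 66*S) + 26) = 4 + (26 + S**2 - 66*S) = 30 + S**2 - 66*S)
A(1/51) - 4556 = (30 + (1/51)**2 - 66/51) - 4556 = (30 + (1/51)**2 - 66*1/51) - 4556 = (30 + 1/2601 - 22/17) - 4556 = 74665/2601 - 4556 = -11775491/2601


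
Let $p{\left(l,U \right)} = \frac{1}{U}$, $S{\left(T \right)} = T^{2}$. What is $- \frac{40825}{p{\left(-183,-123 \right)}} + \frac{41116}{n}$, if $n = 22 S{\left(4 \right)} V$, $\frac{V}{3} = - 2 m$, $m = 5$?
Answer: $\frac{13256683721}{2640} \approx 5.0215 \cdot 10^{6}$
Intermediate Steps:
$V = -30$ ($V = 3 \left(\left(-2\right) 5\right) = 3 \left(-10\right) = -30$)
$n = -10560$ ($n = 22 \cdot 4^{2} \left(-30\right) = 22 \cdot 16 \left(-30\right) = 352 \left(-30\right) = -10560$)
$- \frac{40825}{p{\left(-183,-123 \right)}} + \frac{41116}{n} = - \frac{40825}{\frac{1}{-123}} + \frac{41116}{-10560} = - \frac{40825}{- \frac{1}{123}} + 41116 \left(- \frac{1}{10560}\right) = \left(-40825\right) \left(-123\right) - \frac{10279}{2640} = 5021475 - \frac{10279}{2640} = \frac{13256683721}{2640}$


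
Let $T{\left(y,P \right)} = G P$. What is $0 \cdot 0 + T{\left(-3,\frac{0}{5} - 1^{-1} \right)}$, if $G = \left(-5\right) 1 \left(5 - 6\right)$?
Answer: $-5$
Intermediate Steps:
$G = 5$ ($G = - 5 \left(5 - 6\right) = \left(-5\right) \left(-1\right) = 5$)
$T{\left(y,P \right)} = 5 P$
$0 \cdot 0 + T{\left(-3,\frac{0}{5} - 1^{-1} \right)} = 0 \cdot 0 + 5 \left(\frac{0}{5} - 1^{-1}\right) = 0 + 5 \left(0 \cdot \frac{1}{5} - 1\right) = 0 + 5 \left(0 - 1\right) = 0 + 5 \left(-1\right) = 0 - 5 = -5$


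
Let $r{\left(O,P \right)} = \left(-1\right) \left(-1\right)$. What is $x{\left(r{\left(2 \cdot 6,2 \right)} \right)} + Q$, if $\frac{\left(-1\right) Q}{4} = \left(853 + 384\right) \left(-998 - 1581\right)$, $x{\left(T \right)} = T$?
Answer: $12760893$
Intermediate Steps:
$r{\left(O,P \right)} = 1$
$Q = 12760892$ ($Q = - 4 \left(853 + 384\right) \left(-998 - 1581\right) = - 4 \cdot 1237 \left(-2579\right) = \left(-4\right) \left(-3190223\right) = 12760892$)
$x{\left(r{\left(2 \cdot 6,2 \right)} \right)} + Q = 1 + 12760892 = 12760893$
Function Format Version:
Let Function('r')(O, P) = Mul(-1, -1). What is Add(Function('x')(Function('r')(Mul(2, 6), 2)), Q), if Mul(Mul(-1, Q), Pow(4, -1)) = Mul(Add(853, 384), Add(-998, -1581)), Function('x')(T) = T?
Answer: 12760893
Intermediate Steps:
Function('r')(O, P) = 1
Q = 12760892 (Q = Mul(-4, Mul(Add(853, 384), Add(-998, -1581))) = Mul(-4, Mul(1237, -2579)) = Mul(-4, -3190223) = 12760892)
Add(Function('x')(Function('r')(Mul(2, 6), 2)), Q) = Add(1, 12760892) = 12760893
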